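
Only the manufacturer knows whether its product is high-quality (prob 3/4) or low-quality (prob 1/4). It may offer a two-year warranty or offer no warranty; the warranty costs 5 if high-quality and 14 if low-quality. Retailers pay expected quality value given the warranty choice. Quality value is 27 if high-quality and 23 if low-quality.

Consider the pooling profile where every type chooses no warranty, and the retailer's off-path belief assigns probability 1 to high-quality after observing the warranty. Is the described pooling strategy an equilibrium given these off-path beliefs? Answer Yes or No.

Yes

On path, the retailer holds the prior and pays 3/4·27 + 1/4·23 = 26. Off path (the warranty), believing high-quality, it pays 27.
high-quality: no warranty nets 26; the warranty nets 27 − 5 = 22. high-quality stays.
low-quality: no warranty nets 26; the warranty nets 27 − 14 = 13. low-quality stays.
No type deviates, so pooling is sustained.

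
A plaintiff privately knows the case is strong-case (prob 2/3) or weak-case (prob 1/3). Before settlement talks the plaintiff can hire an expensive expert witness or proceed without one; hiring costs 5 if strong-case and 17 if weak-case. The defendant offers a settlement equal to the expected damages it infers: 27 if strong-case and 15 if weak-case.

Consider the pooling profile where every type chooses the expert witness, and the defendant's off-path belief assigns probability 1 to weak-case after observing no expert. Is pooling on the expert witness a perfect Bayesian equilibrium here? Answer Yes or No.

No

On path, the defendant holds the prior and pays 2/3·27 + 1/3·15 = 23. Off path (no expert), believing weak-case, it pays 15.
strong-case: the expert witness nets 23 − 5 = 18; no expert nets 15. strong-case stays.
weak-case: the expert witness nets 23 − 17 = 6; no expert nets 15. weak-case would deviate.
A type deviates, so pooling fails.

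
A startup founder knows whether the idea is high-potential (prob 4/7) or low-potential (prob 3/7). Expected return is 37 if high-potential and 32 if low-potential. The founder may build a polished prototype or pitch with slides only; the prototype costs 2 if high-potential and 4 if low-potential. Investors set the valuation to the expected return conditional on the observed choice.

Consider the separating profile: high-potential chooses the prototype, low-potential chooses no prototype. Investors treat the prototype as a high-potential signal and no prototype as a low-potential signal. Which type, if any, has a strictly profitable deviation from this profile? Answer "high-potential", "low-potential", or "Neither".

low-potential

The prototype pays 37; no prototype pays 32.
high-potential: assigned the prototype, nets 37 − 2 = 35; deviating to no prototype nets 32.
low-potential: assigned no prototype, nets 32; deviating to the prototype nets 37 − 4 = 33.
The low-potential type gains 1 by deviating.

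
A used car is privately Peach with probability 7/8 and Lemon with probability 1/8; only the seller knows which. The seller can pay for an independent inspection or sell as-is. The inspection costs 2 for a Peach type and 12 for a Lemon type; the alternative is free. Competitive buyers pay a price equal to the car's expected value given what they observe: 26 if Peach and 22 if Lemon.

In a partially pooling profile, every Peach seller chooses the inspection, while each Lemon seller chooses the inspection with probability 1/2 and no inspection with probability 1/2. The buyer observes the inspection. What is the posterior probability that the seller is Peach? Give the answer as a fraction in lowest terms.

P(the inspection) = (7/8)·1 + (1/8)·(1/2) = 15/16.
By Bayes' rule, P(Peach | the inspection) = (7/8) / (15/16) = 14/15.

14/15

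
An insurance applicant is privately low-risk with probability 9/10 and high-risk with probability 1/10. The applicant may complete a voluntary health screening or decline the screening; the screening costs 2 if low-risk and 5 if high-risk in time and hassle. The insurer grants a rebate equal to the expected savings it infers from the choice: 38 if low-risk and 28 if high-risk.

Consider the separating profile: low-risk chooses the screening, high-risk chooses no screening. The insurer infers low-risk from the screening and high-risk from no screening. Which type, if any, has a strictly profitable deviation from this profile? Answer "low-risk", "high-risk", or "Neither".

The screening pays 38; no screening pays 28.
low-risk: assigned the screening, nets 38 − 2 = 36; deviating to no screening nets 28.
high-risk: assigned no screening, nets 28; deviating to the screening nets 38 − 5 = 33.
The high-risk type gains 5 by deviating.

high-risk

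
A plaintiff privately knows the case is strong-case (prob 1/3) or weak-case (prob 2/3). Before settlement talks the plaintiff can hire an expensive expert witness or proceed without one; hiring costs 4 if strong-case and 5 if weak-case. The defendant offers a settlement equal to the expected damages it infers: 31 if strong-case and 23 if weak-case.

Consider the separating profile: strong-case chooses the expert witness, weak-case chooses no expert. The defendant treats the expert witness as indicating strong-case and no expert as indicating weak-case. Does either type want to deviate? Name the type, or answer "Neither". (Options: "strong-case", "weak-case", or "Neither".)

weak-case

The expert witness pays 31; no expert pays 23.
strong-case: assigned the expert witness, nets 31 − 4 = 27; deviating to no expert nets 23.
weak-case: assigned no expert, nets 23; deviating to the expert witness nets 31 − 5 = 26.
The weak-case type gains 3 by deviating.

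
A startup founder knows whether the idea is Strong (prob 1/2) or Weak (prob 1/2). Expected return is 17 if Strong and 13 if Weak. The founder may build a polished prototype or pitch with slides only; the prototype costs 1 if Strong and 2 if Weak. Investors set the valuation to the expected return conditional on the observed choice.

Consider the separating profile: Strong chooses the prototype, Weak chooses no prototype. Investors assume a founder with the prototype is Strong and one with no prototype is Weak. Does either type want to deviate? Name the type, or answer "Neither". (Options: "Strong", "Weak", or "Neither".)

Weak

The prototype pays 17; no prototype pays 13.
Strong: assigned the prototype, nets 17 − 1 = 16; deviating to no prototype nets 13.
Weak: assigned no prototype, nets 13; deviating to the prototype nets 17 − 2 = 15.
The Weak type gains 2 by deviating.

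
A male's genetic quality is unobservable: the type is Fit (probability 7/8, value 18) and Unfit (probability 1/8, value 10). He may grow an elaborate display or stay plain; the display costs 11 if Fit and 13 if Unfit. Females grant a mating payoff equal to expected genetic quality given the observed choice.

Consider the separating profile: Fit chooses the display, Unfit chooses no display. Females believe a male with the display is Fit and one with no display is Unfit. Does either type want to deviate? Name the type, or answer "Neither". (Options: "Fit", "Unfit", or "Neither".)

Fit

The display pays 18; no display pays 10.
Fit: assigned the display, nets 18 − 11 = 7; deviating to no display nets 10.
Unfit: assigned no display, nets 10; deviating to the display nets 18 − 13 = 5.
The Fit type gains 3 by deviating.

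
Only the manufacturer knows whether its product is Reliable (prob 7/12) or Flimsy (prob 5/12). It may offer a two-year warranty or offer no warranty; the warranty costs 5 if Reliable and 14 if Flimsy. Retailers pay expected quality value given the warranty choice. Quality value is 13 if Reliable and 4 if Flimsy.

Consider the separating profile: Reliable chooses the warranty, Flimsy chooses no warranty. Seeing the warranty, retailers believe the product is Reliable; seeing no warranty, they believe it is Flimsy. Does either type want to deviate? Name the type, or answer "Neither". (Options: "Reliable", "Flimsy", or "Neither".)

Neither

The warranty pays 13; no warranty pays 4.
Reliable: assigned the warranty, nets 13 − 5 = 8; deviating to no warranty nets 4.
Flimsy: assigned no warranty, nets 4; deviating to the warranty nets 13 − 14 = -1.
Both types strictly prefer their assigned action; no profitable deviation.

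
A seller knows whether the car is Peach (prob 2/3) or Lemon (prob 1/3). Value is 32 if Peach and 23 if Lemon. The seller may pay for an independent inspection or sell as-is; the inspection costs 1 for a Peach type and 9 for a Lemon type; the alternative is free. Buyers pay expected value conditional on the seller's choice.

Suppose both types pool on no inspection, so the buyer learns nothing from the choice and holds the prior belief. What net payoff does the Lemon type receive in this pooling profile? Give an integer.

29

Pooled price = 2/3·32 + 1/3·23 = 29.
Lemon pays no cost for no inspection, so net payoff = 29.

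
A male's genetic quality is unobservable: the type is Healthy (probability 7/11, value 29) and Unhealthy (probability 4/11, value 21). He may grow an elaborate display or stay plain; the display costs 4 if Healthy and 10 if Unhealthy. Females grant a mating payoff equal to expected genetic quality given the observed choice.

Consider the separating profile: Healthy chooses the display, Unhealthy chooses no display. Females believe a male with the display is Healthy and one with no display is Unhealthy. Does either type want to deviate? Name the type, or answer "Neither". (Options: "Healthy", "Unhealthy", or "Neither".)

Neither

The display pays 29; no display pays 21.
Healthy: assigned the display, nets 29 − 4 = 25; deviating to no display nets 21.
Unhealthy: assigned no display, nets 21; deviating to the display nets 29 − 10 = 19.
Both types strictly prefer their assigned action; no profitable deviation.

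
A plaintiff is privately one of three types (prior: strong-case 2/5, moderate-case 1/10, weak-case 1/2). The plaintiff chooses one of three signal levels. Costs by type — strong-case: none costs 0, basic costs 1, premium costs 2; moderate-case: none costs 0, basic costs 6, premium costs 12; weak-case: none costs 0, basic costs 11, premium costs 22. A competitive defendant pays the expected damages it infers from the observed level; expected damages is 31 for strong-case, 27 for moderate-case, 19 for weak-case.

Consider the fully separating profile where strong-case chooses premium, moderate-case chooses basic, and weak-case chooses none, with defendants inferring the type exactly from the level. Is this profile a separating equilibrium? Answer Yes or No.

Yes

Separating settlements: premium → 31, basic → 27, none → 19.
strong-case (assigned premium): none: 19 − 0 = 19; basic: 27 − 1 = 26; premium: 31 − 2 = 29. strong-case stays.
moderate-case (assigned basic): none: 19 − 0 = 19; basic: 27 − 6 = 21; premium: 31 − 12 = 19. moderate-case stays.
weak-case (assigned none): none: 19 − 0 = 19; basic: 27 − 11 = 16; premium: 31 − 22 = 9. weak-case stays.
Every type prefers its assigned level; separation holds.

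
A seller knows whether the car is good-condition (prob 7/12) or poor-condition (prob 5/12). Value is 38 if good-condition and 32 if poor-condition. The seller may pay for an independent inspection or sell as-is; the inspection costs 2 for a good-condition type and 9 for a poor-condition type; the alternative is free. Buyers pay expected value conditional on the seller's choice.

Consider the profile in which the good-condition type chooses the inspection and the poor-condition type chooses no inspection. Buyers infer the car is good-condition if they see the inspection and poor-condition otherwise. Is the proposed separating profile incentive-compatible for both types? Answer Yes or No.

Yes

Under these beliefs, the inspection earns price 38 and no inspection earns price 32.
good-condition: the inspection nets 38 − 2 = 36; no inspection nets 32. good-condition prefers the inspection.
poor-condition: the inspection nets 38 − 9 = 29; no inspection nets 32. poor-condition prefers no inspection.
Neither type deviates, so the separating profile is an equilibrium.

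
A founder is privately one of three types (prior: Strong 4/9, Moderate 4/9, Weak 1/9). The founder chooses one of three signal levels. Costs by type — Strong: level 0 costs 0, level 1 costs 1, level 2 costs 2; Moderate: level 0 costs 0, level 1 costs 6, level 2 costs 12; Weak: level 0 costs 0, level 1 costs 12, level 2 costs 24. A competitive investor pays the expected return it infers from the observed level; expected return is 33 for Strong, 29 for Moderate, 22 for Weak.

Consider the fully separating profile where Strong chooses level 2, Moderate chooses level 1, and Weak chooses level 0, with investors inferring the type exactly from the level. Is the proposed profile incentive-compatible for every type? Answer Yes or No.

Separating valuations: level 2 → 33, level 1 → 29, level 0 → 22.
Strong (assigned level 2): level 0: 22 − 0 = 22; level 1: 29 − 1 = 28; level 2: 33 − 2 = 31. Strong stays.
Moderate (assigned level 1): level 0: 22 − 0 = 22; level 1: 29 − 6 = 23; level 2: 33 − 12 = 21. Moderate stays.
Weak (assigned level 0): level 0: 22 − 0 = 22; level 1: 29 − 12 = 17; level 2: 33 − 24 = 9. Weak stays.
Every type prefers its assigned level; separation holds.

Yes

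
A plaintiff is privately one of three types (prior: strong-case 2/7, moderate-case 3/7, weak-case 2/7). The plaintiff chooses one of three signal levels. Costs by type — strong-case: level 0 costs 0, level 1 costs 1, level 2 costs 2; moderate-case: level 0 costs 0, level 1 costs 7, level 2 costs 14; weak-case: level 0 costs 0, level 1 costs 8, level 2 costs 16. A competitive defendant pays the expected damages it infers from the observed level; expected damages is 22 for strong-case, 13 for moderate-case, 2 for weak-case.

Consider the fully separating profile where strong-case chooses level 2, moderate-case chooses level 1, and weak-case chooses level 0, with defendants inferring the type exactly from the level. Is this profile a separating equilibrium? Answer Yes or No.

No

Separating settlements: level 2 → 22, level 1 → 13, level 0 → 2.
strong-case (assigned level 2): level 0: 2 − 0 = 2; level 1: 13 − 1 = 12; level 2: 22 − 2 = 20. strong-case stays.
moderate-case (assigned level 1): level 0: 2 − 0 = 2; level 1: 13 − 7 = 6; level 2: 22 − 14 = 8. moderate-case prefers level 2.
weak-case (assigned level 0): level 0: 2 − 0 = 2; level 1: 13 − 8 = 5; level 2: 22 − 16 = 6. weak-case prefers level 2.
At least one type deviates; the separating profile fails.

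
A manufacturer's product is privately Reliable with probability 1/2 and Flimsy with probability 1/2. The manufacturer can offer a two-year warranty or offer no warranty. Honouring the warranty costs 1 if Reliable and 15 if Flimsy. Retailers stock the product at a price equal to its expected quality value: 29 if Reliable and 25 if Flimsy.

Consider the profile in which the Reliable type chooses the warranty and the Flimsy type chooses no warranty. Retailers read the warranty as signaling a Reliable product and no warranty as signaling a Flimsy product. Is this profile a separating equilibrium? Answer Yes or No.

Under these beliefs, the warranty earns price 29 and no warranty earns price 25.
Reliable: the warranty nets 29 − 1 = 28; no warranty nets 25. Reliable prefers the warranty.
Flimsy: the warranty nets 29 − 15 = 14; no warranty nets 25. Flimsy prefers no warranty.
Neither type deviates, so the separating profile is an equilibrium.

Yes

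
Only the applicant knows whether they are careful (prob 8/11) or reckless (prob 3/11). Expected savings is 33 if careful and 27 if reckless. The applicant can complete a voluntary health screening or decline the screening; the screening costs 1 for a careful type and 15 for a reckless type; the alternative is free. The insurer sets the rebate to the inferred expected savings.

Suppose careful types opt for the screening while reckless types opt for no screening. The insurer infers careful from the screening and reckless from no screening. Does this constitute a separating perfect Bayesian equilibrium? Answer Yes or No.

Yes

Under these beliefs, the screening earns rebate 33 and no screening earns rebate 27.
careful: the screening nets 33 − 1 = 32; no screening nets 27. careful prefers the screening.
reckless: the screening nets 33 − 15 = 18; no screening nets 27. reckless prefers no screening.
Neither type deviates, so the separating profile is an equilibrium.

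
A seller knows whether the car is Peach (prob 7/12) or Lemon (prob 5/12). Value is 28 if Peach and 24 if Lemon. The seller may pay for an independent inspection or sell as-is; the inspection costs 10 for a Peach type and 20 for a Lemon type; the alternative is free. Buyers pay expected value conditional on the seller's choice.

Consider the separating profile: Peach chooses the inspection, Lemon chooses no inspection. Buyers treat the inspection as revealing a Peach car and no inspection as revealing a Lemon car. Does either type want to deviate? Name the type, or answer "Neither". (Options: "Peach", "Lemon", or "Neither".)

The inspection pays 28; no inspection pays 24.
Peach: assigned the inspection, nets 28 − 10 = 18; deviating to no inspection nets 24.
Lemon: assigned no inspection, nets 24; deviating to the inspection nets 28 − 20 = 8.
The Peach type gains 6 by deviating.

Peach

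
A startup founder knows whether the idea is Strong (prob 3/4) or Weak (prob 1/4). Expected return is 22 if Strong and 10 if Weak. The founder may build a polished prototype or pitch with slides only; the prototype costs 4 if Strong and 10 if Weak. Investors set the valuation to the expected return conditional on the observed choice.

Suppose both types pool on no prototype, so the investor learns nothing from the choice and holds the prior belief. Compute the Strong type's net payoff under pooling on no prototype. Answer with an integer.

Pooled valuation = 3/4·22 + 1/4·10 = 19.
Strong pays no cost for no prototype, so net payoff = 19.

19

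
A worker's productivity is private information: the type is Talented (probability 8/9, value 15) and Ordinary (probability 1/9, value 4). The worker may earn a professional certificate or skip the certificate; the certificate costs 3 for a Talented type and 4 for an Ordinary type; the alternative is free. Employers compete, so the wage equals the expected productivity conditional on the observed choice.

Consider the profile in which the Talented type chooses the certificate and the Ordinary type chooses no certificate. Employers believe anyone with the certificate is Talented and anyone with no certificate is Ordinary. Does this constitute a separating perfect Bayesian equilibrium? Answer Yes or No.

Under these beliefs, the certificate earns wage 15 and no certificate earns wage 4.
Talented: the certificate nets 15 − 3 = 12; no certificate nets 4. Talented prefers the certificate.
Ordinary: the certificate nets 15 − 4 = 11; no certificate nets 4. Ordinary would deviate to the certificate.
Ordinary has a profitable deviation, so the profile is not an equilibrium.

No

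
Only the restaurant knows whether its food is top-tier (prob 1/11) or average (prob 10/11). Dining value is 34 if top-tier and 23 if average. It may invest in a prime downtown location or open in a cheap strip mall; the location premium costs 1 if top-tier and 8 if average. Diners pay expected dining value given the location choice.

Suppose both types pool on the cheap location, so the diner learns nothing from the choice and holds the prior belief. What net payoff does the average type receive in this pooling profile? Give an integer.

Pooled price premium = 1/11·34 + 10/11·23 = 24.
average pays no cost for the cheap location, so net payoff = 24.

24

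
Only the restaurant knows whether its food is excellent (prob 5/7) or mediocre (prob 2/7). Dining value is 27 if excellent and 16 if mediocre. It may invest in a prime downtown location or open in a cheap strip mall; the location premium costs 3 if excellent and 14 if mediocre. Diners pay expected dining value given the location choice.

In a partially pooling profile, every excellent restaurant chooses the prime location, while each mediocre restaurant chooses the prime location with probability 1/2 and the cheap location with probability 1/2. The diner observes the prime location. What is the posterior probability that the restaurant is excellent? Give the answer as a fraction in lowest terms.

5/6

P(the prime location) = (5/7)·1 + (2/7)·(1/2) = 6/7.
By Bayes' rule, P(excellent | the prime location) = (5/7) / (6/7) = 5/6.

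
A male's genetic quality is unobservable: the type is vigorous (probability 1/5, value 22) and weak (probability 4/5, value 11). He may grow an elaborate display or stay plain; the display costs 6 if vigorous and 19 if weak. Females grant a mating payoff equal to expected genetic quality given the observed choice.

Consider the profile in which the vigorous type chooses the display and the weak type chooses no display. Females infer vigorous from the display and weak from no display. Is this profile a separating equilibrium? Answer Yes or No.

Yes

Under these beliefs, the display earns mating payoff 22 and no display earns mating payoff 11.
vigorous: the display nets 22 − 6 = 16; no display nets 11. vigorous prefers the display.
weak: the display nets 22 − 19 = 3; no display nets 11. weak prefers no display.
Neither type deviates, so the separating profile is an equilibrium.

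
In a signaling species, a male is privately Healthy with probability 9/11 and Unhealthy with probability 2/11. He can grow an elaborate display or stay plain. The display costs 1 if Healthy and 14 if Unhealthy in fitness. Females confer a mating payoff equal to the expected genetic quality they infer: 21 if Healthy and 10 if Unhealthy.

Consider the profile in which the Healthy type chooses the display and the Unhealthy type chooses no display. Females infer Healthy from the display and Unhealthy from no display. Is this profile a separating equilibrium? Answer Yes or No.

Yes

Under these beliefs, the display earns mating payoff 21 and no display earns mating payoff 10.
Healthy: the display nets 21 − 1 = 20; no display nets 10. Healthy prefers the display.
Unhealthy: the display nets 21 − 14 = 7; no display nets 10. Unhealthy prefers no display.
Neither type deviates, so the separating profile is an equilibrium.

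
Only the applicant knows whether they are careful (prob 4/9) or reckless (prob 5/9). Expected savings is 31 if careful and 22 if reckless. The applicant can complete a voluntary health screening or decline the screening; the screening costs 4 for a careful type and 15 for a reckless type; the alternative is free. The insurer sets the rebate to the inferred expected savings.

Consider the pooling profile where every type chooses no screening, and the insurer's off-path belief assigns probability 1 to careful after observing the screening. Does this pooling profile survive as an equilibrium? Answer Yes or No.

No

On path, the insurer holds the prior and pays 4/9·31 + 5/9·22 = 26. Off path (the screening), believing careful, it pays 31.
careful: no screening nets 26; the screening nets 31 − 4 = 27. careful would deviate.
reckless: no screening nets 26; the screening nets 31 − 15 = 16. reckless stays.
A type deviates, so pooling fails.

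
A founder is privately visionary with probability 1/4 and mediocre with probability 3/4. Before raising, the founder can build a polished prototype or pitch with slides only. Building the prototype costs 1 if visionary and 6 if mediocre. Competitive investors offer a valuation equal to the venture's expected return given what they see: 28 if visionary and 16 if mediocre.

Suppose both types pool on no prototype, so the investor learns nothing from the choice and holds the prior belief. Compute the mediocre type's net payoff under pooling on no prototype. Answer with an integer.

Pooled valuation = 1/4·28 + 3/4·16 = 19.
mediocre pays no cost for no prototype, so net payoff = 19.

19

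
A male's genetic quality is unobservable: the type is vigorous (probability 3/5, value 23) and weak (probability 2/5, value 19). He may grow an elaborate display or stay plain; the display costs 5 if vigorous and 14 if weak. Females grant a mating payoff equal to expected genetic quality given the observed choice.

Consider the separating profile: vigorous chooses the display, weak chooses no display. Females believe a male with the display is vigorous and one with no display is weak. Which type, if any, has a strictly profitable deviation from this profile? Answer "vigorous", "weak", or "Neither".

The display pays 23; no display pays 19.
vigorous: assigned the display, nets 23 − 5 = 18; deviating to no display nets 19.
weak: assigned no display, nets 19; deviating to the display nets 23 − 14 = 9.
The vigorous type gains 1 by deviating.

vigorous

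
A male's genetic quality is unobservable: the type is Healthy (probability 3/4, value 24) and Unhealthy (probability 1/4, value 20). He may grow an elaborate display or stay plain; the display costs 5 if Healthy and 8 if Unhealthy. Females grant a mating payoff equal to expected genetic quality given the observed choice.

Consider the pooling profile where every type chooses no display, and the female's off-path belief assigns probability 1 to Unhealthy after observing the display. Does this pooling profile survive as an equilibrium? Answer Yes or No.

Yes

On path, the female holds the prior and pays 3/4·24 + 1/4·20 = 23. Off path (the display), believing Unhealthy, it pays 20.
Healthy: no display nets 23; the display nets 20 − 5 = 15. Healthy stays.
Unhealthy: no display nets 23; the display nets 20 − 8 = 12. Unhealthy stays.
No type deviates, so pooling is sustained.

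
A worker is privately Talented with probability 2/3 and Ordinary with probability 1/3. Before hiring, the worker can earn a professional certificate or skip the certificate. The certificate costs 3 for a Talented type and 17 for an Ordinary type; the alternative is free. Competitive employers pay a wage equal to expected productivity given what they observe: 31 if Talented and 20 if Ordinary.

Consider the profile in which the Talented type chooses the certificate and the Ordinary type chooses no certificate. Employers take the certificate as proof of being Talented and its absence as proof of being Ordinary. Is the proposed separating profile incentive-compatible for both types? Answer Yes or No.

Under these beliefs, the certificate earns wage 31 and no certificate earns wage 20.
Talented: the certificate nets 31 − 3 = 28; no certificate nets 20. Talented prefers the certificate.
Ordinary: the certificate nets 31 − 17 = 14; no certificate nets 20. Ordinary prefers no certificate.
Neither type deviates, so the separating profile is an equilibrium.

Yes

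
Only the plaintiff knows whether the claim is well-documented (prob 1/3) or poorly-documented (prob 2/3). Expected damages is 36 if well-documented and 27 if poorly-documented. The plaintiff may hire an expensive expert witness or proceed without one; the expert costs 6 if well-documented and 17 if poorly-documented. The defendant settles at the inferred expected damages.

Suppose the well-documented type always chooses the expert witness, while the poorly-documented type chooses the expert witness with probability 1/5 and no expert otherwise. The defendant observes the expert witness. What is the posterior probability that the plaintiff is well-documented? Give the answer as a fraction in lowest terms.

P(the expert witness) = (1/3)·1 + (2/3)·(1/5) = 7/15.
By Bayes' rule, P(well-documented | the expert witness) = (1/3) / (7/15) = 5/7.

5/7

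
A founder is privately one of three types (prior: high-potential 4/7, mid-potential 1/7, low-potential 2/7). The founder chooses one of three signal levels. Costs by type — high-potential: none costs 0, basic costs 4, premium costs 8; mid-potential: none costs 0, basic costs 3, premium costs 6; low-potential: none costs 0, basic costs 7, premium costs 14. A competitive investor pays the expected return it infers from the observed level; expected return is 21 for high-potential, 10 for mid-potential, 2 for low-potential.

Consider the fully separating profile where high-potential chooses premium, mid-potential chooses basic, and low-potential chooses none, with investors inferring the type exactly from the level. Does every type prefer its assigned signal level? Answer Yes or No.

No

Separating valuations: premium → 21, basic → 10, none → 2.
high-potential (assigned premium): none: 2 − 0 = 2; basic: 10 − 4 = 6; premium: 21 − 8 = 13. high-potential stays.
mid-potential (assigned basic): none: 2 − 0 = 2; basic: 10 − 3 = 7; premium: 21 − 6 = 15. mid-potential prefers premium.
low-potential (assigned none): none: 2 − 0 = 2; basic: 10 − 7 = 3; premium: 21 − 14 = 7. low-potential prefers premium.
At least one type deviates; the separating profile fails.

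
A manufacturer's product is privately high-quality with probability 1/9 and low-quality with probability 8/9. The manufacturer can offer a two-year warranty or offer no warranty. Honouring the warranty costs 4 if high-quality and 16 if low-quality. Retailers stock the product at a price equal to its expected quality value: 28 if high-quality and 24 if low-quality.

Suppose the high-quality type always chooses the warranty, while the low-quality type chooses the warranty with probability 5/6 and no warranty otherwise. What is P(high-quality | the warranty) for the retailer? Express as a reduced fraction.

P(the warranty) = (1/9)·1 + (8/9)·(5/6) = 23/27.
By Bayes' rule, P(high-quality | the warranty) = (1/9) / (23/27) = 3/23.

3/23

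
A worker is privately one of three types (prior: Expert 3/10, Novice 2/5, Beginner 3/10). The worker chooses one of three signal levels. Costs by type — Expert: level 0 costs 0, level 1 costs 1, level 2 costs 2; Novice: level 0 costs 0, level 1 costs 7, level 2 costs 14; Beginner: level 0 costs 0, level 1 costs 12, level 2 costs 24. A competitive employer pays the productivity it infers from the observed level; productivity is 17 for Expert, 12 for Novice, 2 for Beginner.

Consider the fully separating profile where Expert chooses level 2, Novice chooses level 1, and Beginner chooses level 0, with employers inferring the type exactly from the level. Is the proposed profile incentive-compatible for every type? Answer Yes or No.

Yes

Separating wages: level 2 → 17, level 1 → 12, level 0 → 2.
Expert (assigned level 2): level 0: 2 − 0 = 2; level 1: 12 − 1 = 11; level 2: 17 − 2 = 15. Expert stays.
Novice (assigned level 1): level 0: 2 − 0 = 2; level 1: 12 − 7 = 5; level 2: 17 − 14 = 3. Novice stays.
Beginner (assigned level 0): level 0: 2 − 0 = 2; level 1: 12 − 12 = 0; level 2: 17 − 24 = -7. Beginner stays.
Every type prefers its assigned level; separation holds.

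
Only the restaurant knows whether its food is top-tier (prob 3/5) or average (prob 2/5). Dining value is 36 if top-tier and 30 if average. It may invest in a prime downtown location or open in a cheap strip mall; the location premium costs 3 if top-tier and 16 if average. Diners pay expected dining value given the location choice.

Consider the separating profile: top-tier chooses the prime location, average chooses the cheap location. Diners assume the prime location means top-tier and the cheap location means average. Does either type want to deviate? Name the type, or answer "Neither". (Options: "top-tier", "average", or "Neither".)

Neither

The prime location pays 36; the cheap location pays 30.
top-tier: assigned the prime location, nets 36 − 3 = 33; deviating to the cheap location nets 30.
average: assigned the cheap location, nets 30; deviating to the prime location nets 36 − 16 = 20.
Both types strictly prefer their assigned action; no profitable deviation.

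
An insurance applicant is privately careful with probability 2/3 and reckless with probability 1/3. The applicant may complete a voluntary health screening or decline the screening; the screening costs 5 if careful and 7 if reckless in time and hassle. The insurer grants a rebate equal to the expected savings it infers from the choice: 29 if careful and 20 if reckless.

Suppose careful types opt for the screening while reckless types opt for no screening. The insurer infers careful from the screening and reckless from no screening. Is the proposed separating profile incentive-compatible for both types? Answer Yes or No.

No

Under these beliefs, the screening earns rebate 29 and no screening earns rebate 20.
careful: the screening nets 29 − 5 = 24; no screening nets 20. careful prefers the screening.
reckless: the screening nets 29 − 7 = 22; no screening nets 20. reckless would deviate to the screening.
reckless has a profitable deviation, so the profile is not an equilibrium.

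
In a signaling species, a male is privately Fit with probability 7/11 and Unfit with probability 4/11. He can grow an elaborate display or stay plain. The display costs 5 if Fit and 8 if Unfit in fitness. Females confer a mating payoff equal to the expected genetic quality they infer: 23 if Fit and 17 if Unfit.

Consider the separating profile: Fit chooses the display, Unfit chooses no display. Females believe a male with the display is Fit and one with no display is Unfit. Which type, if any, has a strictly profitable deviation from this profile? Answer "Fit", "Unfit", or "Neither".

The display pays 23; no display pays 17.
Fit: assigned the display, nets 23 − 5 = 18; deviating to no display nets 17.
Unfit: assigned no display, nets 17; deviating to the display nets 23 − 8 = 15.
Both types strictly prefer their assigned action; no profitable deviation.

Neither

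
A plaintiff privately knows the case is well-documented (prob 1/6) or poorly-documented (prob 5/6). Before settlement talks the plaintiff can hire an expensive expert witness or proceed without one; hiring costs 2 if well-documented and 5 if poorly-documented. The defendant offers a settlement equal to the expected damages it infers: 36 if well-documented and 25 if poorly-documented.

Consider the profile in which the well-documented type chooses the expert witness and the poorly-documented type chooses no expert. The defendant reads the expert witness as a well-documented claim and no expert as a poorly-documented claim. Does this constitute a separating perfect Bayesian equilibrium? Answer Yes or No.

Under these beliefs, the expert witness earns settlement 36 and no expert earns settlement 25.
well-documented: the expert witness nets 36 − 2 = 34; no expert nets 25. well-documented prefers the expert witness.
poorly-documented: the expert witness nets 36 − 5 = 31; no expert nets 25. poorly-documented would deviate to the expert witness.
poorly-documented has a profitable deviation, so the profile is not an equilibrium.

No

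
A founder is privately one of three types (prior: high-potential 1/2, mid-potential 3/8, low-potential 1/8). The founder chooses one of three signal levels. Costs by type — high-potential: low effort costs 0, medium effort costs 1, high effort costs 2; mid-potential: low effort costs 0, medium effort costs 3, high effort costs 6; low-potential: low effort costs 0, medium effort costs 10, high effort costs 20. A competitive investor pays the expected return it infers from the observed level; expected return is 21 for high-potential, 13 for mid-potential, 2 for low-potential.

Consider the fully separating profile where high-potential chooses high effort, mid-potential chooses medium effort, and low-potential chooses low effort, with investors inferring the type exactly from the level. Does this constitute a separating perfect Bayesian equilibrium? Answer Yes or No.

No

Separating valuations: high effort → 21, medium effort → 13, low effort → 2.
high-potential (assigned high effort): low effort: 2 − 0 = 2; medium effort: 13 − 1 = 12; high effort: 21 − 2 = 19. high-potential stays.
mid-potential (assigned medium effort): low effort: 2 − 0 = 2; medium effort: 13 − 3 = 10; high effort: 21 − 6 = 15. mid-potential prefers high effort.
low-potential (assigned low effort): low effort: 2 − 0 = 2; medium effort: 13 − 10 = 3; high effort: 21 − 20 = 1. low-potential prefers medium effort.
At least one type deviates; the separating profile fails.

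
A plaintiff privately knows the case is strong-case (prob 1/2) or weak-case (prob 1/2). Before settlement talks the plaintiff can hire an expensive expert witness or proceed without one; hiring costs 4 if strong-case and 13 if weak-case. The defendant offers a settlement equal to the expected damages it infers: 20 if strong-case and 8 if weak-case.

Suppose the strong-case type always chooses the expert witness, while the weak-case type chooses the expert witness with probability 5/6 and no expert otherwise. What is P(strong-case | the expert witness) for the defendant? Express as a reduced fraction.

P(the expert witness) = (1/2)·1 + (1/2)·(5/6) = 11/12.
By Bayes' rule, P(strong-case | the expert witness) = (1/2) / (11/12) = 6/11.

6/11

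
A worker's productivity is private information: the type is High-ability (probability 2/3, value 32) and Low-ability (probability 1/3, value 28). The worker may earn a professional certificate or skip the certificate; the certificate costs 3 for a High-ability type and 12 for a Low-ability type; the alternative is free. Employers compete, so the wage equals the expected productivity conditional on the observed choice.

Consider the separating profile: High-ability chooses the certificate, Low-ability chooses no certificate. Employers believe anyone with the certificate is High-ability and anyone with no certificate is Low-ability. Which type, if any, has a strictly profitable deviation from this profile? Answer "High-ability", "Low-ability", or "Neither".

Neither

The certificate pays 32; no certificate pays 28.
High-ability: assigned the certificate, nets 32 − 3 = 29; deviating to no certificate nets 28.
Low-ability: assigned no certificate, nets 28; deviating to the certificate nets 32 − 12 = 20.
Both types strictly prefer their assigned action; no profitable deviation.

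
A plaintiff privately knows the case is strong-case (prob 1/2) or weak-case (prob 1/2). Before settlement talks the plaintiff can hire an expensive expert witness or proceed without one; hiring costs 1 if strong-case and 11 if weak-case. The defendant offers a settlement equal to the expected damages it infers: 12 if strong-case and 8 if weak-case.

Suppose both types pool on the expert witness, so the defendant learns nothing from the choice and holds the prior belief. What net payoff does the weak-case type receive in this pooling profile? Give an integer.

Pooled settlement = 1/2·12 + 1/2·8 = 10.
weak-case pays cost 11 for the expert witness, so net payoff = 10 − 11 = -1.

-1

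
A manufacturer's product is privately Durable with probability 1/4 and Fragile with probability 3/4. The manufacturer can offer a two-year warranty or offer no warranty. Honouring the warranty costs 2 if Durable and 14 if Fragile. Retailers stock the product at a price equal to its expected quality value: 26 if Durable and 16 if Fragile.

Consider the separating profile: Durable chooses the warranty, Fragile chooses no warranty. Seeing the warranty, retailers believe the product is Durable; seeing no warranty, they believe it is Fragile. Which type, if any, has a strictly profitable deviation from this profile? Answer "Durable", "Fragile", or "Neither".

Neither

The warranty pays 26; no warranty pays 16.
Durable: assigned the warranty, nets 26 − 2 = 24; deviating to no warranty nets 16.
Fragile: assigned no warranty, nets 16; deviating to the warranty nets 26 − 14 = 12.
Both types strictly prefer their assigned action; no profitable deviation.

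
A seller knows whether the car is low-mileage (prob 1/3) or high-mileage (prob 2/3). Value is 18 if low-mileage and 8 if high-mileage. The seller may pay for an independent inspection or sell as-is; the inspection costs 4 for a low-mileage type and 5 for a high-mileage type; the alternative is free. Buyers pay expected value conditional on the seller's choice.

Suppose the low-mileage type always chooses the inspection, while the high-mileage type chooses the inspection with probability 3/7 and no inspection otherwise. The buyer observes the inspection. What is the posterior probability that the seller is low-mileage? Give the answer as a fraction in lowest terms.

7/13

P(the inspection) = (1/3)·1 + (2/3)·(3/7) = 13/21.
By Bayes' rule, P(low-mileage | the inspection) = (1/3) / (13/21) = 7/13.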